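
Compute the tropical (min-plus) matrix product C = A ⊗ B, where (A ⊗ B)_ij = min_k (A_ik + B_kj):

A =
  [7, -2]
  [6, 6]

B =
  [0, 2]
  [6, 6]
A ⊗ B =
  [4, 4]
  [6, 8]

Apply the min-plus product entry-by-entry:
  C[0][0] = min over k of (A[0][0] + B[0][0] = 7 + 0 = 7, A[0][1] + B[1][0] = -2 + 6 = 4) = 4 (attained at k = 1)
  C[0][1] = min over k of (A[0][0] + B[0][1] = 7 + 2 = 9, A[0][1] + B[1][1] = -2 + 6 = 4) = 4 (attained at k = 1)
  C[1][0] = min over k of (A[1][0] + B[0][0] = 6 + 0 = 6, A[1][1] + B[1][0] = 6 + 6 = 12) = 6 (attained at k = 0)
  C[1][1] = min over k of (A[1][0] + B[0][1] = 6 + 2 = 8, A[1][1] + B[1][1] = 6 + 6 = 12) = 8 (attained at k = 0)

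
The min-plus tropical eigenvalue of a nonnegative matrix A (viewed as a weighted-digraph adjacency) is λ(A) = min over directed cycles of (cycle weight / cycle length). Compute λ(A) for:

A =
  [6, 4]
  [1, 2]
λ(A) = 2

Enumerate directed cycles and compute their means (weight / length). Sample:
  cycle 0 → 0: weight = 6, length = 1, mean = 6/1 ≈ 6.000
  cycle 1 → 1: weight = 2, length = 1, mean = 2/1 ≈ 2.000
  cycle 0 → 1 → 0: weight = 5, length = 2, mean = 5/2 ≈ 2.500
  cycle 1 → 0 → 1: weight = 5, length = 2, mean = 5/2 ≈ 2.500
Minimum mean = 2.000, attained e.g. along the cycle 1 → 1 with weight 2 and length 1. So λ(A) = 2/1 = 2.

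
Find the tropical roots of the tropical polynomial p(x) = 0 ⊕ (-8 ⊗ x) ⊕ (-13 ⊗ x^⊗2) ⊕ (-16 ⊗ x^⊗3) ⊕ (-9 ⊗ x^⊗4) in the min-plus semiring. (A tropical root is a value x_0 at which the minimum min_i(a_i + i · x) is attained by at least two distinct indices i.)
Roots: {-7, 3, 5, 8}

Each tropical root is a break point of the lower envelope of the lines y = a_i + i · x (there are 5 lines, with slopes 0, 1, ..., 4). Only the lines that attain the minimum somewhere contribute to roots; other lines are dominated. Here the surviving (envelope) indices are i = 4, i = 3, i = 2, i = 1, i = 0.
Intersections between consecutive envelope lines give the roots: for adjacent envelope indices i < j the intersection is x = (a_i − a_j) / (j − i). Reading off the sorted break points: {-7, 3, 5, 8}.
Verification: at each break x_0, at least two indices attain the minimum of min_i(a_i + i · x_0).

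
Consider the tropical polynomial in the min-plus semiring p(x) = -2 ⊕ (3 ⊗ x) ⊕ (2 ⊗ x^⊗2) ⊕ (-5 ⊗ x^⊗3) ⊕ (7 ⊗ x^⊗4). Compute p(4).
p(4) = -2

A tropical monomial a ⊗ x^⊗i evaluates to a + i · x. Evaluating each term at x = 4:
  Term 0 contributes -2 + 0 · 4 = -2
  Term 1 contributes 3 + 1 · 4 = 7
  Term 2 contributes 2 + 2 · 4 = 10
  Term 3 contributes -5 + 3 · 4 = 7
  Term 4 contributes 7 + 4 · 4 = 23
p(4) = ⊕ of these = min[-2, 7, 10, 7, 23] = -2.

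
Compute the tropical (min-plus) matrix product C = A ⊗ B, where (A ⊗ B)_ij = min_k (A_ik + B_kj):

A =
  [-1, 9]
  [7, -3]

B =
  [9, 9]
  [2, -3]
A ⊗ B =
  [8, 6]
  [-1, -6]

Apply the min-plus product entry-by-entry:
  C[0][0] = min over k of (A[0][0] + B[0][0] = -1 + 9 = 8, A[0][1] + B[1][0] = 9 + 2 = 11) = 8 (attained at k = 0)
  C[0][1] = min over k of (A[0][0] + B[0][1] = -1 + 9 = 8, A[0][1] + B[1][1] = 9 + -3 = 6) = 6 (attained at k = 1)
  C[1][0] = min over k of (A[1][0] + B[0][0] = 7 + 9 = 16, A[1][1] + B[1][0] = -3 + 2 = -1) = -1 (attained at k = 1)
  C[1][1] = min over k of (A[1][0] + B[0][1] = 7 + 9 = 16, A[1][1] + B[1][1] = -3 + -3 = -6) = -6 (attained at k = 1)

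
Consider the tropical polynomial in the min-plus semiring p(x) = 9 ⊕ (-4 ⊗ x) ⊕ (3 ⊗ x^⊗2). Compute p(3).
p(3) = -1

A tropical monomial a ⊗ x^⊗i evaluates to a + i · x. Evaluating each term at x = 3:
  Term 0 contributes 9 + 0 · 3 = 9
  Term 1 contributes -4 + 1 · 3 = -1
  Term 2 contributes 3 + 2 · 3 = 9
p(3) = ⊕ of these = min[9, -1, 9] = -1.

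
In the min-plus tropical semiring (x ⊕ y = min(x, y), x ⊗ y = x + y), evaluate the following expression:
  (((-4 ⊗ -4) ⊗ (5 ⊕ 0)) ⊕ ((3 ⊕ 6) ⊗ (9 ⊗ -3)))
(((-4 ⊗ -4) ⊗ (5 ⊕ 0)) ⊕ ((3 ⊕ 6) ⊗ (9 ⊗ -3))) = -8

Expand innermost to outermost. Recall ⊕ takes the minimum of its arguments and ⊗ takes their sum. Working out the expression (((-4 ⊗ -4) ⊗ (5 ⊕ 0)) ⊕ ((3 ⊕ 6) ⊗ (9 ⊗ -3))) gives -8.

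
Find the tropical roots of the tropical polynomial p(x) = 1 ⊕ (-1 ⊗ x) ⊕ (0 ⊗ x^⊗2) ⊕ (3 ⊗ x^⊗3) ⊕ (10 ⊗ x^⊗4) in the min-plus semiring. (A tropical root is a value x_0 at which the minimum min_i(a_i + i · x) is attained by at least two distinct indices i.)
Roots: {-7, -3, -1, 2}

Each tropical root is a break point of the lower envelope of the lines y = a_i + i · x (there are 5 lines, with slopes 0, 1, ..., 4). Only the lines that attain the minimum somewhere contribute to roots; other lines are dominated. Here the surviving (envelope) indices are i = 4, i = 3, i = 2, i = 1, i = 0.
Intersections between consecutive envelope lines give the roots: for adjacent envelope indices i < j the intersection is x = (a_i − a_j) / (j − i). Reading off the sorted break points: {-7, -3, -1, 2}.
Verification: at each break x_0, at least two indices attain the minimum of min_i(a_i + i · x_0).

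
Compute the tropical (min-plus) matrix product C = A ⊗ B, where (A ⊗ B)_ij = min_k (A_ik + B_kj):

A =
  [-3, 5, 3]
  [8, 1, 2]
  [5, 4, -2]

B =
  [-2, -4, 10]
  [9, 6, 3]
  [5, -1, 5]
A ⊗ B =
  [-5, -7, 7]
  [6, 1, 4]
  [3, -3, 3]

Apply the min-plus product entry-by-entry:
  C[0][0] = min over k of (A[0][0] + B[0][0] = -3 + -2 = -5, A[0][1] + B[1][0] = 5 + 9 = 14, A[0][2] + B[2][0] = 3 + 5 = 8) = -5 (attained at k = 0)
  C[0][1] = min over k of (A[0][0] + B[0][1] = -3 + -4 = -7, A[0][1] + B[1][1] = 5 + 6 = 11, A[0][2] + B[2][1] = 3 + -1 = 2) = -7 (attained at k = 0)
  C[0][2] = min over k of (A[0][0] + B[0][2] = -3 + 10 = 7, A[0][1] + B[1][2] = 5 + 3 = 8, A[0][2] + B[2][2] = 3 + 5 = 8) = 7 (attained at k = 0)
  C[1][0] = min over k of (A[1][0] + B[0][0] = 8 + -2 = 6, A[1][1] + B[1][0] = 1 + 9 = 10, A[1][2] + B[2][0] = 2 + 5 = 7) = 6 (attained at k = 0)
  C[1][1] = min over k of (A[1][0] + B[0][1] = 8 + -4 = 4, A[1][1] + B[1][1] = 1 + 6 = 7, A[1][2] + B[2][1] = 2 + -1 = 1) = 1 (attained at k = 2)
  C[1][2] = min over k of (A[1][0] + B[0][2] = 8 + 10 = 18, A[1][1] + B[1][2] = 1 + 3 = 4, A[1][2] + B[2][2] = 2 + 5 = 7) = 4 (attained at k = 1)
  C[2][0] = min over k of (A[2][0] + B[0][0] = 5 + -2 = 3, A[2][1] + B[1][0] = 4 + 9 = 13, A[2][2] + B[2][0] = -2 + 5 = 3) = 3 (attained at k = 0)
  C[2][1] = min over k of (A[2][0] + B[0][1] = 5 + -4 = 1, A[2][1] + B[1][1] = 4 + 6 = 10, A[2][2] + B[2][1] = -2 + -1 = -3) = -3 (attained at k = 2)
  C[2][2] = min over k of (A[2][0] + B[0][2] = 5 + 10 = 15, A[2][1] + B[1][2] = 4 + 3 = 7, A[2][2] + B[2][2] = -2 + 5 = 3) = 3 (attained at k = 2)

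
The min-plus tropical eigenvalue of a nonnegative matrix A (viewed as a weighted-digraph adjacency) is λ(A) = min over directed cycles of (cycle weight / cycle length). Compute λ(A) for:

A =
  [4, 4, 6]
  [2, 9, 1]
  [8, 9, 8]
λ(A) = 3

Enumerate directed cycles and compute their means (weight / length). Sample:
  cycle 0 → 0: weight = 4, length = 1, mean = 4/1 ≈ 4.000
  cycle 1 → 1: weight = 9, length = 1, mean = 9/1 ≈ 9.000
  cycle 2 → 2: weight = 8, length = 1, mean = 8/1 ≈ 8.000
  cycle 0 → 1 → 0: weight = 6, length = 2, mean = 6/2 ≈ 3.000
  cycle 0 → 2 → 0: weight = 14, length = 2, mean = 14/2 ≈ 7.000
  cycle 1 → 0 → 1: weight = 6, length = 2, mean = 6/2 ≈ 3.000
Minimum mean = 3.000, attained e.g. along the cycle 0 → 1 → 0 with weight 6 and length 2. So λ(A) = 6/2 = 3.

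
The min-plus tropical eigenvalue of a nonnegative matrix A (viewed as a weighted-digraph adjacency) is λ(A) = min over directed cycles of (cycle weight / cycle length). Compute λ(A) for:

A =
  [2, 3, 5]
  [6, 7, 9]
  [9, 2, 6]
λ(A) = 2

Enumerate directed cycles and compute their means (weight / length). Sample:
  cycle 0 → 0: weight = 2, length = 1, mean = 2/1 ≈ 2.000
  cycle 1 → 1: weight = 7, length = 1, mean = 7/1 ≈ 7.000
  cycle 2 → 2: weight = 6, length = 1, mean = 6/1 ≈ 6.000
  cycle 0 → 1 → 0: weight = 9, length = 2, mean = 9/2 ≈ 4.500
  cycle 0 → 2 → 0: weight = 14, length = 2, mean = 14/2 ≈ 7.000
  cycle 1 → 0 → 1: weight = 9, length = 2, mean = 9/2 ≈ 4.500
Minimum mean = 2.000, attained e.g. along the cycle 0 → 0 with weight 2 and length 1. So λ(A) = 2/1 = 2.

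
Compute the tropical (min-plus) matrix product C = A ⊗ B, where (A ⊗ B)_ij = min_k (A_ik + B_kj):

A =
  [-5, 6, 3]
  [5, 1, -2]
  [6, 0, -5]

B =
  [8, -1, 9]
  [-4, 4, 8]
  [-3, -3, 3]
A ⊗ B =
  [0, -6, 4]
  [-5, -5, 1]
  [-8, -8, -2]

Apply the min-plus product entry-by-entry:
  C[0][0] = min over k of (A[0][0] + B[0][0] = -5 + 8 = 3, A[0][1] + B[1][0] = 6 + -4 = 2, A[0][2] + B[2][0] = 3 + -3 = 0) = 0 (attained at k = 2)
  C[0][1] = min over k of (A[0][0] + B[0][1] = -5 + -1 = -6, A[0][1] + B[1][1] = 6 + 4 = 10, A[0][2] + B[2][1] = 3 + -3 = 0) = -6 (attained at k = 0)
  C[0][2] = min over k of (A[0][0] + B[0][2] = -5 + 9 = 4, A[0][1] + B[1][2] = 6 + 8 = 14, A[0][2] + B[2][2] = 3 + 3 = 6) = 4 (attained at k = 0)
  C[1][0] = min over k of (A[1][0] + B[0][0] = 5 + 8 = 13, A[1][1] + B[1][0] = 1 + -4 = -3, A[1][2] + B[2][0] = -2 + -3 = -5) = -5 (attained at k = 2)
  C[1][1] = min over k of (A[1][0] + B[0][1] = 5 + -1 = 4, A[1][1] + B[1][1] = 1 + 4 = 5, A[1][2] + B[2][1] = -2 + -3 = -5) = -5 (attained at k = 2)
  C[1][2] = min over k of (A[1][0] + B[0][2] = 5 + 9 = 14, A[1][1] + B[1][2] = 1 + 8 = 9, A[1][2] + B[2][2] = -2 + 3 = 1) = 1 (attained at k = 2)
  C[2][0] = min over k of (A[2][0] + B[0][0] = 6 + 8 = 14, A[2][1] + B[1][0] = 0 + -4 = -4, A[2][2] + B[2][0] = -5 + -3 = -8) = -8 (attained at k = 2)
  C[2][1] = min over k of (A[2][0] + B[0][1] = 6 + -1 = 5, A[2][1] + B[1][1] = 0 + 4 = 4, A[2][2] + B[2][1] = -5 + -3 = -8) = -8 (attained at k = 2)
  C[2][2] = min over k of (A[2][0] + B[0][2] = 6 + 9 = 15, A[2][1] + B[1][2] = 0 + 8 = 8, A[2][2] + B[2][2] = -5 + 3 = -2) = -2 (attained at k = 2)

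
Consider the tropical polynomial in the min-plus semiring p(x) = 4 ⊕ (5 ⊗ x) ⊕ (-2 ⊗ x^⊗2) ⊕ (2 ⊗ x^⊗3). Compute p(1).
p(1) = 0

A tropical monomial a ⊗ x^⊗i evaluates to a + i · x. Evaluating each term at x = 1:
  Term 0 contributes 4 + 0 · 1 = 4
  Term 1 contributes 5 + 1 · 1 = 6
  Term 2 contributes -2 + 2 · 1 = 0
  Term 3 contributes 2 + 3 · 1 = 5
p(1) = ⊕ of these = min[4, 6, 0, 5] = 0.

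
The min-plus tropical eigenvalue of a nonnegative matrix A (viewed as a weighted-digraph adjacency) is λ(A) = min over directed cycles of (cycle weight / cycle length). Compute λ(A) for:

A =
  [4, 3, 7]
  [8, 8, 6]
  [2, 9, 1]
λ(A) = 1

Enumerate directed cycles and compute their means (weight / length). Sample:
  cycle 0 → 0: weight = 4, length = 1, mean = 4/1 ≈ 4.000
  cycle 1 → 1: weight = 8, length = 1, mean = 8/1 ≈ 8.000
  cycle 2 → 2: weight = 1, length = 1, mean = 1/1 ≈ 1.000
  cycle 0 → 1 → 0: weight = 11, length = 2, mean = 11/2 ≈ 5.500
  cycle 0 → 2 → 0: weight = 9, length = 2, mean = 9/2 ≈ 4.500
  cycle 1 → 0 → 1: weight = 11, length = 2, mean = 11/2 ≈ 5.500
Minimum mean = 1.000, attained e.g. along the cycle 2 → 2 with weight 1 and length 1. So λ(A) = 1/1 = 1.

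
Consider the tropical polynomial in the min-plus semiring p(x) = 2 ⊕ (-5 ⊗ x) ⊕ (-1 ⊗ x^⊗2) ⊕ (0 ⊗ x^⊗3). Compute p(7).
p(7) = 2

A tropical monomial a ⊗ x^⊗i evaluates to a + i · x. Evaluating each term at x = 7:
  Term 0 contributes 2 + 0 · 7 = 2
  Term 1 contributes -5 + 1 · 7 = 2
  Term 2 contributes -1 + 2 · 7 = 13
  Term 3 contributes 0 + 3 · 7 = 21
p(7) = ⊕ of these = min[2, 2, 13, 21] = 2.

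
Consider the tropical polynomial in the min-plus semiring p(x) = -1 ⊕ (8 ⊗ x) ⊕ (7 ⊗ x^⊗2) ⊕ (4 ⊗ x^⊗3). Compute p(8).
p(8) = -1

A tropical monomial a ⊗ x^⊗i evaluates to a + i · x. Evaluating each term at x = 8:
  Term 0 contributes -1 + 0 · 8 = -1
  Term 1 contributes 8 + 1 · 8 = 16
  Term 2 contributes 7 + 2 · 8 = 23
  Term 3 contributes 4 + 3 · 8 = 28
p(8) = ⊕ of these = min[-1, 16, 23, 28] = -1.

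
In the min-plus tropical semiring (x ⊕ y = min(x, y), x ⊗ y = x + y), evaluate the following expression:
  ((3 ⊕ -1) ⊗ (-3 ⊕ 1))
((3 ⊕ -1) ⊗ (-3 ⊕ 1)) = -4

Expand innermost to outermost. Recall ⊕ takes the minimum of its arguments and ⊗ takes their sum. Working out the expression ((3 ⊕ -1) ⊗ (-3 ⊕ 1)) gives -4.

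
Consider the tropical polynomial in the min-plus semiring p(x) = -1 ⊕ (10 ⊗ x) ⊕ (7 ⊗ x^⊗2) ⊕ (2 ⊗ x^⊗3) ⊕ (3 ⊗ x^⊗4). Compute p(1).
p(1) = -1

A tropical monomial a ⊗ x^⊗i evaluates to a + i · x. Evaluating each term at x = 1:
  Term 0 contributes -1 + 0 · 1 = -1
  Term 1 contributes 10 + 1 · 1 = 11
  Term 2 contributes 7 + 2 · 1 = 9
  Term 3 contributes 2 + 3 · 1 = 5
  Term 4 contributes 3 + 4 · 1 = 7
p(1) = ⊕ of these = min[-1, 11, 9, 5, 7] = -1.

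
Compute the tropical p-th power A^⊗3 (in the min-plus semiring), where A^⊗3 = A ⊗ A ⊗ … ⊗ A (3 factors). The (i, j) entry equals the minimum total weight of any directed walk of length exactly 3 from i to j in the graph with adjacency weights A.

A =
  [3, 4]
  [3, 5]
A^⊗3 =
  [9, 10]
  [9, 10]

Each entry (A^⊗3)_ij equals the minimum over all length-3 walks i = v_0 → v_1 → … → v_3 = j of Σ_t A[v_t][v_{t+1}]. For example, for (i, j) = (0, 1) we minimise over 4 possible intermediate vertex sequences; the minimum is 10, attained along the walk 0 → 0 → 0 → 1.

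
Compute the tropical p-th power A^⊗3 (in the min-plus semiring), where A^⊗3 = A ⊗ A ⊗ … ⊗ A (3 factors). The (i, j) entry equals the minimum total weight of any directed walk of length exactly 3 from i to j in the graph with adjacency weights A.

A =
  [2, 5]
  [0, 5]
A^⊗3 =
  [6, 9]
  [4, 7]

Each entry (A^⊗3)_ij equals the minimum over all length-3 walks i = v_0 → v_1 → … → v_3 = j of Σ_t A[v_t][v_{t+1}]. For example, for (i, j) = (0, 1) we minimise over 4 possible intermediate vertex sequences; the minimum is 9, attained along the walk 0 → 0 → 0 → 1.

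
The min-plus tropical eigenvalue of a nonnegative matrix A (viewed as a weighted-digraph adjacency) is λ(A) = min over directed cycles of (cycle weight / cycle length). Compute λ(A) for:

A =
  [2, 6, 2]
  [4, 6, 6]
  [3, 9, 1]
λ(A) = 1

Enumerate directed cycles and compute their means (weight / length). Sample:
  cycle 0 → 0: weight = 2, length = 1, mean = 2/1 ≈ 2.000
  cycle 1 → 1: weight = 6, length = 1, mean = 6/1 ≈ 6.000
  cycle 2 → 2: weight = 1, length = 1, mean = 1/1 ≈ 1.000
  cycle 0 → 1 → 0: weight = 10, length = 2, mean = 10/2 ≈ 5.000
  cycle 0 → 2 → 0: weight = 5, length = 2, mean = 5/2 ≈ 2.500
  cycle 1 → 0 → 1: weight = 10, length = 2, mean = 10/2 ≈ 5.000
Minimum mean = 1.000, attained e.g. along the cycle 2 → 2 with weight 1 and length 1. So λ(A) = 1/1 = 1.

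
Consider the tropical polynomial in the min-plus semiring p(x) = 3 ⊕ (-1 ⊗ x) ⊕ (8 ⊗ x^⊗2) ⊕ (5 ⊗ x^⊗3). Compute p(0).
p(0) = -1

A tropical monomial a ⊗ x^⊗i evaluates to a + i · x. Evaluating each term at x = 0:
  Term 0 contributes 3 + 0 · 0 = 3
  Term 1 contributes -1 + 1 · 0 = -1
  Term 2 contributes 8 + 2 · 0 = 8
  Term 3 contributes 5 + 3 · 0 = 5
p(0) = ⊕ of these = min[3, -1, 8, 5] = -1.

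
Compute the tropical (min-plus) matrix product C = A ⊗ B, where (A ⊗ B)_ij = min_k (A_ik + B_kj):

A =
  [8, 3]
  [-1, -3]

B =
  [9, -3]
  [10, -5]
A ⊗ B =
  [13, -2]
  [7, -8]

Apply the min-plus product entry-by-entry:
  C[0][0] = min over k of (A[0][0] + B[0][0] = 8 + 9 = 17, A[0][1] + B[1][0] = 3 + 10 = 13) = 13 (attained at k = 1)
  C[0][1] = min over k of (A[0][0] + B[0][1] = 8 + -3 = 5, A[0][1] + B[1][1] = 3 + -5 = -2) = -2 (attained at k = 1)
  C[1][0] = min over k of (A[1][0] + B[0][0] = -1 + 9 = 8, A[1][1] + B[1][0] = -3 + 10 = 7) = 7 (attained at k = 1)
  C[1][1] = min over k of (A[1][0] + B[0][1] = -1 + -3 = -4, A[1][1] + B[1][1] = -3 + -5 = -8) = -8 (attained at k = 1)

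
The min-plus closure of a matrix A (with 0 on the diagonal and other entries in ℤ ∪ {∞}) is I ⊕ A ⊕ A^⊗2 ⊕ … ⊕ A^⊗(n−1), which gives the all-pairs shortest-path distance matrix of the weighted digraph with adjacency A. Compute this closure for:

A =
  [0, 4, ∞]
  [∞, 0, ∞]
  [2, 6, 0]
Closure =
  [0, 4, ∞]
  [∞, 0, ∞]
  [2, 6, 0]

This is the Floyd-Warshall all-pairs shortest-path computation. For each intermediate vertex k = 0, 1, …, 2, update dist[i][j] ← min(dist[i][j], dist[i][k] + dist[k][j]). The final matrix gives, for each (i, j), the minimum total weight of any directed path from i to j (possibly empty when i = j).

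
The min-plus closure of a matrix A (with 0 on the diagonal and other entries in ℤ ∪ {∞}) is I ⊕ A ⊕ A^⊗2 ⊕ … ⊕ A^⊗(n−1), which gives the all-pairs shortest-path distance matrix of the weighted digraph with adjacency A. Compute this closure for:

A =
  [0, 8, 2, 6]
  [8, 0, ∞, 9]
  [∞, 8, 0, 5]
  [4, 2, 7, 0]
Closure =
  [0, 8, 2, 6]
  [8, 0, 10, 9]
  [9, 7, 0, 5]
  [4, 2, 6, 0]

This is the Floyd-Warshall all-pairs shortest-path computation. For each intermediate vertex k = 0, 1, …, 3, update dist[i][j] ← min(dist[i][j], dist[i][k] + dist[k][j]). The final matrix gives, for each (i, j), the minimum total weight of any directed path from i to j (possibly empty when i = j).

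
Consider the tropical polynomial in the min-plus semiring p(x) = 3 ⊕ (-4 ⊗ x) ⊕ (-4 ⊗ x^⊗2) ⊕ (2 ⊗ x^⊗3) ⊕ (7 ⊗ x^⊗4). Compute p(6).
p(6) = 2

A tropical monomial a ⊗ x^⊗i evaluates to a + i · x. Evaluating each term at x = 6:
  Term 0 contributes 3 + 0 · 6 = 3
  Term 1 contributes -4 + 1 · 6 = 2
  Term 2 contributes -4 + 2 · 6 = 8
  Term 3 contributes 2 + 3 · 6 = 20
  Term 4 contributes 7 + 4 · 6 = 31
p(6) = ⊕ of these = min[3, 2, 8, 20, 31] = 2.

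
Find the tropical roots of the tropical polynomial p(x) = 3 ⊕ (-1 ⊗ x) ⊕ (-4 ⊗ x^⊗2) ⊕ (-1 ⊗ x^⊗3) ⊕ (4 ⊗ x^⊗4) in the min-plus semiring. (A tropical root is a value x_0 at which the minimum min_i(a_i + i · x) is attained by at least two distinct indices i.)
Roots: {-5, -3, 3, 4}

Each tropical root is a break point of the lower envelope of the lines y = a_i + i · x (there are 5 lines, with slopes 0, 1, ..., 4). Only the lines that attain the minimum somewhere contribute to roots; other lines are dominated. Here the surviving (envelope) indices are i = 4, i = 3, i = 2, i = 1, i = 0.
Intersections between consecutive envelope lines give the roots: for adjacent envelope indices i < j the intersection is x = (a_i − a_j) / (j − i). Reading off the sorted break points: {-5, -3, 3, 4}.
Verification: at each break x_0, at least two indices attain the minimum of min_i(a_i + i · x_0).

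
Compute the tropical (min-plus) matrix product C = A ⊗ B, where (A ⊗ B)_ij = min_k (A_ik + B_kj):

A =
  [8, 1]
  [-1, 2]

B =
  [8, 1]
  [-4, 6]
A ⊗ B =
  [-3, 7]
  [-2, 0]

Apply the min-plus product entry-by-entry:
  C[0][0] = min over k of (A[0][0] + B[0][0] = 8 + 8 = 16, A[0][1] + B[1][0] = 1 + -4 = -3) = -3 (attained at k = 1)
  C[0][1] = min over k of (A[0][0] + B[0][1] = 8 + 1 = 9, A[0][1] + B[1][1] = 1 + 6 = 7) = 7 (attained at k = 1)
  C[1][0] = min over k of (A[1][0] + B[0][0] = -1 + 8 = 7, A[1][1] + B[1][0] = 2 + -4 = -2) = -2 (attained at k = 1)
  C[1][1] = min over k of (A[1][0] + B[0][1] = -1 + 1 = 0, A[1][1] + B[1][1] = 2 + 6 = 8) = 0 (attained at k = 0)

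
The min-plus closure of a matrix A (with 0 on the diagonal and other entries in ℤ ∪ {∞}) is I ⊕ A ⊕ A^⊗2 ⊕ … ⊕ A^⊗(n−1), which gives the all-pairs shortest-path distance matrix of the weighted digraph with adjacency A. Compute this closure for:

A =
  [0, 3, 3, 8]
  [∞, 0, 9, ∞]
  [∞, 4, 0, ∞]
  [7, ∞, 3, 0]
Closure =
  [0, 3, 3, 8]
  [∞, 0, 9, ∞]
  [∞, 4, 0, ∞]
  [7, 7, 3, 0]

This is the Floyd-Warshall all-pairs shortest-path computation. For each intermediate vertex k = 0, 1, …, 3, update dist[i][j] ← min(dist[i][j], dist[i][k] + dist[k][j]). The final matrix gives, for each (i, j), the minimum total weight of any directed path from i to j (possibly empty when i = j).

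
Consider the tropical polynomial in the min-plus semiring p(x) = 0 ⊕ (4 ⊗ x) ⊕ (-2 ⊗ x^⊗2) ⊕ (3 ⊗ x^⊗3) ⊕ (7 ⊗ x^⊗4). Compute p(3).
p(3) = 0

A tropical monomial a ⊗ x^⊗i evaluates to a + i · x. Evaluating each term at x = 3:
  Term 0 contributes 0 + 0 · 3 = 0
  Term 1 contributes 4 + 1 · 3 = 7
  Term 2 contributes -2 + 2 · 3 = 4
  Term 3 contributes 3 + 3 · 3 = 12
  Term 4 contributes 7 + 4 · 3 = 19
p(3) = ⊕ of these = min[0, 7, 4, 12, 19] = 0.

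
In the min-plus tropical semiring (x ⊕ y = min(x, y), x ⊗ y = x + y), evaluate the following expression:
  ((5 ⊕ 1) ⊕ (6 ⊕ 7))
((5 ⊕ 1) ⊕ (6 ⊕ 7)) = 1

Expand innermost to outermost. Recall ⊕ takes the minimum of its arguments and ⊗ takes their sum. Working out the expression ((5 ⊕ 1) ⊕ (6 ⊕ 7)) gives 1.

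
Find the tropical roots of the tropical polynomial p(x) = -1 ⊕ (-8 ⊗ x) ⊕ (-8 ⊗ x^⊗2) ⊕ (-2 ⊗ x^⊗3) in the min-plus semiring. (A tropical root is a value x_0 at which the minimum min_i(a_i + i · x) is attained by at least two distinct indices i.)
Roots: {-6, 0, 7}

Each tropical root is a break point of the lower envelope of the lines y = a_i + i · x (there are 4 lines, with slopes 0, 1, ..., 3). Only the lines that attain the minimum somewhere contribute to roots; other lines are dominated. Here the surviving (envelope) indices are i = 3, i = 2, i = 1, i = 0.
Intersections between consecutive envelope lines give the roots: for adjacent envelope indices i < j the intersection is x = (a_i − a_j) / (j − i). Reading off the sorted break points: {-6, 0, 7}.
Verification: at each break x_0, at least two indices attain the minimum of min_i(a_i + i · x_0).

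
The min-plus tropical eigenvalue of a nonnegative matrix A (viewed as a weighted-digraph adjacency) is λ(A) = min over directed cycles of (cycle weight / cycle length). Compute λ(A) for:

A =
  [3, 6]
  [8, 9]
λ(A) = 3

Enumerate directed cycles and compute their means (weight / length). Sample:
  cycle 0 → 0: weight = 3, length = 1, mean = 3/1 ≈ 3.000
  cycle 1 → 1: weight = 9, length = 1, mean = 9/1 ≈ 9.000
  cycle 0 → 1 → 0: weight = 14, length = 2, mean = 14/2 ≈ 7.000
  cycle 1 → 0 → 1: weight = 14, length = 2, mean = 14/2 ≈ 7.000
Minimum mean = 3.000, attained e.g. along the cycle 0 → 0 with weight 3 and length 1. So λ(A) = 3/1 = 3.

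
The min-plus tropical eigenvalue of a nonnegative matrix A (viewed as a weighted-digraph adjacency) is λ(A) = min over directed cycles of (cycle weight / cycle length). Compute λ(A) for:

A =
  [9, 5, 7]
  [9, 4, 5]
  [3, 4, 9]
λ(A) = 4

Enumerate directed cycles and compute their means (weight / length). Sample:
  cycle 0 → 0: weight = 9, length = 1, mean = 9/1 ≈ 9.000
  cycle 1 → 1: weight = 4, length = 1, mean = 4/1 ≈ 4.000
  cycle 2 → 2: weight = 9, length = 1, mean = 9/1 ≈ 9.000
  cycle 0 → 1 → 0: weight = 14, length = 2, mean = 14/2 ≈ 7.000
  cycle 0 → 2 → 0: weight = 10, length = 2, mean = 10/2 ≈ 5.000
  cycle 1 → 0 → 1: weight = 14, length = 2, mean = 14/2 ≈ 7.000
Minimum mean = 4.000, attained e.g. along the cycle 1 → 1 with weight 4 and length 1. So λ(A) = 4/1 = 4.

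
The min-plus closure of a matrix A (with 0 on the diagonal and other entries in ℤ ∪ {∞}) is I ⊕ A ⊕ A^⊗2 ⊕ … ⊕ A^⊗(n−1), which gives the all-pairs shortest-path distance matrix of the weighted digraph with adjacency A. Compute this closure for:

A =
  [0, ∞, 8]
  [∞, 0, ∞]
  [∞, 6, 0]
Closure =
  [0, 14, 8]
  [∞, 0, ∞]
  [∞, 6, 0]

This is the Floyd-Warshall all-pairs shortest-path computation. For each intermediate vertex k = 0, 1, …, 2, update dist[i][j] ← min(dist[i][j], dist[i][k] + dist[k][j]). The final matrix gives, for each (i, j), the minimum total weight of any directed path from i to j (possibly empty when i = j).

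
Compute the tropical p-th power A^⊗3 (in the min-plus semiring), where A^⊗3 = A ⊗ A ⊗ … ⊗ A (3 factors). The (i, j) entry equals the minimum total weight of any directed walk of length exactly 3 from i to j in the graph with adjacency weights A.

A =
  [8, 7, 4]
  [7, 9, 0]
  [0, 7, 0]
A^⊗3 =
  [4, 11, 4]
  [0, 7, 0]
  [0, 7, 0]

Each entry (A^⊗3)_ij equals the minimum over all length-3 walks i = v_0 → v_1 → … → v_3 = j of Σ_t A[v_t][v_{t+1}]. For example, for (i, j) = (0, 2) we minimise over 9 possible intermediate vertex sequences; the minimum is 4, attained along the walk 0 → 2 → 2 → 2.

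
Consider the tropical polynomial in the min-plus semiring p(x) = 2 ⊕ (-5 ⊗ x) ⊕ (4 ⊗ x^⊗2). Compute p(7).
p(7) = 2

A tropical monomial a ⊗ x^⊗i evaluates to a + i · x. Evaluating each term at x = 7:
  Term 0 contributes 2 + 0 · 7 = 2
  Term 1 contributes -5 + 1 · 7 = 2
  Term 2 contributes 4 + 2 · 7 = 18
p(7) = ⊕ of these = min[2, 2, 18] = 2.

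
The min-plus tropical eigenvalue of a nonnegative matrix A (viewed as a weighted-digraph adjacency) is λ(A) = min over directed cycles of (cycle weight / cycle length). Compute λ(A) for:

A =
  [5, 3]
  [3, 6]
λ(A) = 3

Enumerate directed cycles and compute their means (weight / length). Sample:
  cycle 0 → 0: weight = 5, length = 1, mean = 5/1 ≈ 5.000
  cycle 1 → 1: weight = 6, length = 1, mean = 6/1 ≈ 6.000
  cycle 0 → 1 → 0: weight = 6, length = 2, mean = 6/2 ≈ 3.000
  cycle 1 → 0 → 1: weight = 6, length = 2, mean = 6/2 ≈ 3.000
Minimum mean = 3.000, attained e.g. along the cycle 0 → 1 → 0 with weight 6 and length 2. So λ(A) = 6/2 = 3.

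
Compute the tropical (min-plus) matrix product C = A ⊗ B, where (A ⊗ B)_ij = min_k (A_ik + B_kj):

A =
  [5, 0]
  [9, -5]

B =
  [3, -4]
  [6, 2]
A ⊗ B =
  [6, 1]
  [1, -3]

Apply the min-plus product entry-by-entry:
  C[0][0] = min over k of (A[0][0] + B[0][0] = 5 + 3 = 8, A[0][1] + B[1][0] = 0 + 6 = 6) = 6 (attained at k = 1)
  C[0][1] = min over k of (A[0][0] + B[0][1] = 5 + -4 = 1, A[0][1] + B[1][1] = 0 + 2 = 2) = 1 (attained at k = 0)
  C[1][0] = min over k of (A[1][0] + B[0][0] = 9 + 3 = 12, A[1][1] + B[1][0] = -5 + 6 = 1) = 1 (attained at k = 1)
  C[1][1] = min over k of (A[1][0] + B[0][1] = 9 + -4 = 5, A[1][1] + B[1][1] = -5 + 2 = -3) = -3 (attained at k = 1)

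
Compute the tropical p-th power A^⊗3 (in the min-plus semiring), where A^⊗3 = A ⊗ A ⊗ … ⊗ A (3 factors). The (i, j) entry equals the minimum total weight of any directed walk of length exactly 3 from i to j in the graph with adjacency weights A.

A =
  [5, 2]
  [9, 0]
A^⊗3 =
  [11, 2]
  [9, 0]

Each entry (A^⊗3)_ij equals the minimum over all length-3 walks i = v_0 → v_1 → … → v_3 = j of Σ_t A[v_t][v_{t+1}]. For example, for (i, j) = (0, 1) we minimise over 4 possible intermediate vertex sequences; the minimum is 2, attained along the walk 0 → 1 → 1 → 1.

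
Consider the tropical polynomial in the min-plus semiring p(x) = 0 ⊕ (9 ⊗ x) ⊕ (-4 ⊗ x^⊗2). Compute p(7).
p(7) = 0

A tropical monomial a ⊗ x^⊗i evaluates to a + i · x. Evaluating each term at x = 7:
  Term 0 contributes 0 + 0 · 7 = 0
  Term 1 contributes 9 + 1 · 7 = 16
  Term 2 contributes -4 + 2 · 7 = 10
p(7) = ⊕ of these = min[0, 16, 10] = 0.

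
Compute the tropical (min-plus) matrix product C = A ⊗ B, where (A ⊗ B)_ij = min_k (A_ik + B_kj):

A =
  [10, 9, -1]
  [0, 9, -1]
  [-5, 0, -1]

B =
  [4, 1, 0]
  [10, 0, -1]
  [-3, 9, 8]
A ⊗ B =
  [-4, 8, 7]
  [-4, 1, 0]
  [-4, -4, -5]

Apply the min-plus product entry-by-entry:
  C[0][0] = min over k of (A[0][0] + B[0][0] = 10 + 4 = 14, A[0][1] + B[1][0] = 9 + 10 = 19, A[0][2] + B[2][0] = -1 + -3 = -4) = -4 (attained at k = 2)
  C[0][1] = min over k of (A[0][0] + B[0][1] = 10 + 1 = 11, A[0][1] + B[1][1] = 9 + 0 = 9, A[0][2] + B[2][1] = -1 + 9 = 8) = 8 (attained at k = 2)
  C[0][2] = min over k of (A[0][0] + B[0][2] = 10 + 0 = 10, A[0][1] + B[1][2] = 9 + -1 = 8, A[0][2] + B[2][2] = -1 + 8 = 7) = 7 (attained at k = 2)
  C[1][0] = min over k of (A[1][0] + B[0][0] = 0 + 4 = 4, A[1][1] + B[1][0] = 9 + 10 = 19, A[1][2] + B[2][0] = -1 + -3 = -4) = -4 (attained at k = 2)
  C[1][1] = min over k of (A[1][0] + B[0][1] = 0 + 1 = 1, A[1][1] + B[1][1] = 9 + 0 = 9, A[1][2] + B[2][1] = -1 + 9 = 8) = 1 (attained at k = 0)
  C[1][2] = min over k of (A[1][0] + B[0][2] = 0 + 0 = 0, A[1][1] + B[1][2] = 9 + -1 = 8, A[1][2] + B[2][2] = -1 + 8 = 7) = 0 (attained at k = 0)
  C[2][0] = min over k of (A[2][0] + B[0][0] = -5 + 4 = -1, A[2][1] + B[1][0] = 0 + 10 = 10, A[2][2] + B[2][0] = -1 + -3 = -4) = -4 (attained at k = 2)
  C[2][1] = min over k of (A[2][0] + B[0][1] = -5 + 1 = -4, A[2][1] + B[1][1] = 0 + 0 = 0, A[2][2] + B[2][1] = -1 + 9 = 8) = -4 (attained at k = 0)
  C[2][2] = min over k of (A[2][0] + B[0][2] = -5 + 0 = -5, A[2][1] + B[1][2] = 0 + -1 = -1, A[2][2] + B[2][2] = -1 + 8 = 7) = -5 (attained at k = 0)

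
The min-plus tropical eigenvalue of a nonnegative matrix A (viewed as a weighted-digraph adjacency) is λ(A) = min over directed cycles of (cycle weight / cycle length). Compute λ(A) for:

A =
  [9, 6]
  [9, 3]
λ(A) = 3

Enumerate directed cycles and compute their means (weight / length). Sample:
  cycle 0 → 0: weight = 9, length = 1, mean = 9/1 ≈ 9.000
  cycle 1 → 1: weight = 3, length = 1, mean = 3/1 ≈ 3.000
  cycle 0 → 1 → 0: weight = 15, length = 2, mean = 15/2 ≈ 7.500
  cycle 1 → 0 → 1: weight = 15, length = 2, mean = 15/2 ≈ 7.500
Minimum mean = 3.000, attained e.g. along the cycle 1 → 1 with weight 3 and length 1. So λ(A) = 3/1 = 3.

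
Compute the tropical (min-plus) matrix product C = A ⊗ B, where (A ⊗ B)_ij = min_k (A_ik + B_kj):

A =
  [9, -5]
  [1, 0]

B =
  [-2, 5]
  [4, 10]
A ⊗ B =
  [-1, 5]
  [-1, 6]

Apply the min-plus product entry-by-entry:
  C[0][0] = min over k of (A[0][0] + B[0][0] = 9 + -2 = 7, A[0][1] + B[1][0] = -5 + 4 = -1) = -1 (attained at k = 1)
  C[0][1] = min over k of (A[0][0] + B[0][1] = 9 + 5 = 14, A[0][1] + B[1][1] = -5 + 10 = 5) = 5 (attained at k = 1)
  C[1][0] = min over k of (A[1][0] + B[0][0] = 1 + -2 = -1, A[1][1] + B[1][0] = 0 + 4 = 4) = -1 (attained at k = 0)
  C[1][1] = min over k of (A[1][0] + B[0][1] = 1 + 5 = 6, A[1][1] + B[1][1] = 0 + 10 = 10) = 6 (attained at k = 0)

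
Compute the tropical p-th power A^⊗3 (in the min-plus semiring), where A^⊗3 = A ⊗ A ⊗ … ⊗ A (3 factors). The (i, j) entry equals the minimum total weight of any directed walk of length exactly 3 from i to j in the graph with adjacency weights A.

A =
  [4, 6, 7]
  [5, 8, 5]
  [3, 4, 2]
A^⊗3 =
  [12, 13, 11]
  [10, 11, 9]
  [7, 8, 6]

Each entry (A^⊗3)_ij equals the minimum over all length-3 walks i = v_0 → v_1 → … → v_3 = j of Σ_t A[v_t][v_{t+1}]. For example, for (i, j) = (0, 2) we minimise over 9 possible intermediate vertex sequences; the minimum is 11, attained along the walk 0 → 2 → 2 → 2.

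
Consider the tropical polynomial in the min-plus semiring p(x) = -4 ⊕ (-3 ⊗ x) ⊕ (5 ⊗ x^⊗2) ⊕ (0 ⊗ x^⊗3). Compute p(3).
p(3) = -4

A tropical monomial a ⊗ x^⊗i evaluates to a + i · x. Evaluating each term at x = 3:
  Term 0 contributes -4 + 0 · 3 = -4
  Term 1 contributes -3 + 1 · 3 = 0
  Term 2 contributes 5 + 2 · 3 = 11
  Term 3 contributes 0 + 3 · 3 = 9
p(3) = ⊕ of these = min[-4, 0, 11, 9] = -4.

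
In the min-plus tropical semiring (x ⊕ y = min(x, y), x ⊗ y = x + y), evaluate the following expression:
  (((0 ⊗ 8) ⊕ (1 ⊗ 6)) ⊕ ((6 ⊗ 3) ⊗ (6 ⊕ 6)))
(((0 ⊗ 8) ⊕ (1 ⊗ 6)) ⊕ ((6 ⊗ 3) ⊗ (6 ⊕ 6))) = 7

Expand innermost to outermost. Recall ⊕ takes the minimum of its arguments and ⊗ takes their sum. Working out the expression (((0 ⊗ 8) ⊕ (1 ⊗ 6)) ⊕ ((6 ⊗ 3) ⊗ (6 ⊕ 6))) gives 7.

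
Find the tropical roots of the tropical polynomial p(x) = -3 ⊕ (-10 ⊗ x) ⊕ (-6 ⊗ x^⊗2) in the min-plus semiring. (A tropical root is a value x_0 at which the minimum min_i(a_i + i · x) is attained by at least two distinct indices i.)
Roots: {-4, 7}

Each tropical root is a break point of the lower envelope of the lines y = a_i + i · x (there are 3 lines, with slopes 0, 1, ..., 2). Only the lines that attain the minimum somewhere contribute to roots; other lines are dominated. Here the surviving (envelope) indices are i = 2, i = 1, i = 0.
Intersections between consecutive envelope lines give the roots: for adjacent envelope indices i < j the intersection is x = (a_i − a_j) / (j − i). Reading off the sorted break points: {-4, 7}.
Verification: at each break x_0, at least two indices attain the minimum of min_i(a_i + i · x_0).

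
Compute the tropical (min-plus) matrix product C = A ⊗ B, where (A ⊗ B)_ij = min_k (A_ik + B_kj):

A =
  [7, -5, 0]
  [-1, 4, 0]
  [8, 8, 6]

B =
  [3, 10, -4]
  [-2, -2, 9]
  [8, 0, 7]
A ⊗ B =
  [-7, -7, 3]
  [2, 0, -5]
  [6, 6, 4]

Apply the min-plus product entry-by-entry:
  C[0][0] = min over k of (A[0][0] + B[0][0] = 7 + 3 = 10, A[0][1] + B[1][0] = -5 + -2 = -7, A[0][2] + B[2][0] = 0 + 8 = 8) = -7 (attained at k = 1)
  C[0][1] = min over k of (A[0][0] + B[0][1] = 7 + 10 = 17, A[0][1] + B[1][1] = -5 + -2 = -7, A[0][2] + B[2][1] = 0 + 0 = 0) = -7 (attained at k = 1)
  C[0][2] = min over k of (A[0][0] + B[0][2] = 7 + -4 = 3, A[0][1] + B[1][2] = -5 + 9 = 4, A[0][2] + B[2][2] = 0 + 7 = 7) = 3 (attained at k = 0)
  C[1][0] = min over k of (A[1][0] + B[0][0] = -1 + 3 = 2, A[1][1] + B[1][0] = 4 + -2 = 2, A[1][2] + B[2][0] = 0 + 8 = 8) = 2 (attained at k = 0)
  C[1][1] = min over k of (A[1][0] + B[0][1] = -1 + 10 = 9, A[1][1] + B[1][1] = 4 + -2 = 2, A[1][2] + B[2][1] = 0 + 0 = 0) = 0 (attained at k = 2)
  C[1][2] = min over k of (A[1][0] + B[0][2] = -1 + -4 = -5, A[1][1] + B[1][2] = 4 + 9 = 13, A[1][2] + B[2][2] = 0 + 7 = 7) = -5 (attained at k = 0)
  C[2][0] = min over k of (A[2][0] + B[0][0] = 8 + 3 = 11, A[2][1] + B[1][0] = 8 + -2 = 6, A[2][2] + B[2][0] = 6 + 8 = 14) = 6 (attained at k = 1)
  C[2][1] = min over k of (A[2][0] + B[0][1] = 8 + 10 = 18, A[2][1] + B[1][1] = 8 + -2 = 6, A[2][2] + B[2][1] = 6 + 0 = 6) = 6 (attained at k = 1)
  C[2][2] = min over k of (A[2][0] + B[0][2] = 8 + -4 = 4, A[2][1] + B[1][2] = 8 + 9 = 17, A[2][2] + B[2][2] = 6 + 7 = 13) = 4 (attained at k = 0)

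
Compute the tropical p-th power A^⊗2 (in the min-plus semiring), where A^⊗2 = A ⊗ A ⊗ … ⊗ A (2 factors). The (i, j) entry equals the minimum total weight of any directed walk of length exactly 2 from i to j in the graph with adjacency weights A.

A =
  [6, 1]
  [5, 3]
A^⊗2 =
  [6, 4]
  [8, 6]

Each entry (A^⊗2)_ij equals the minimum over all length-2 walks i = v_0 → v_1 → … → v_2 = j of Σ_t A[v_t][v_{t+1}]. For example, for (i, j) = (0, 1) we minimise over 2 possible intermediate vertex sequences; the minimum is 4, attained along the walk 0 → 1 → 1.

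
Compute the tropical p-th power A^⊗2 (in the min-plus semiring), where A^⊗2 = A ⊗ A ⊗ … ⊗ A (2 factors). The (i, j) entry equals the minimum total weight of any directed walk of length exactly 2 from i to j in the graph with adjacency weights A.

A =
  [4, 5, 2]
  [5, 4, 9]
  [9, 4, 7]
A^⊗2 =
  [8, 6, 6]
  [9, 8, 7]
  [9, 8, 11]

Each entry (A^⊗2)_ij equals the minimum over all length-2 walks i = v_0 → v_1 → … → v_2 = j of Σ_t A[v_t][v_{t+1}]. For example, for (i, j) = (0, 2) we minimise over 3 possible intermediate vertex sequences; the minimum is 6, attained along the walk 0 → 0 → 2.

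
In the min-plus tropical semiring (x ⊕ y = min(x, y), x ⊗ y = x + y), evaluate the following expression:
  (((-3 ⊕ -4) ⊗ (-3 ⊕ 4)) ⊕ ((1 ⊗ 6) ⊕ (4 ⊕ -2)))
(((-3 ⊕ -4) ⊗ (-3 ⊕ 4)) ⊕ ((1 ⊗ 6) ⊕ (4 ⊕ -2))) = -7

Expand innermost to outermost. Recall ⊕ takes the minimum of its arguments and ⊗ takes their sum. Working out the expression (((-3 ⊕ -4) ⊗ (-3 ⊕ 4)) ⊕ ((1 ⊗ 6) ⊕ (4 ⊕ -2))) gives -7.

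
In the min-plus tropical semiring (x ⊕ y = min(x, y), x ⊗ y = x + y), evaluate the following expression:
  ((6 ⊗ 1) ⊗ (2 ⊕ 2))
((6 ⊗ 1) ⊗ (2 ⊕ 2)) = 9

Expand innermost to outermost. Recall ⊕ takes the minimum of its arguments and ⊗ takes their sum. Working out the expression ((6 ⊗ 1) ⊗ (2 ⊕ 2)) gives 9.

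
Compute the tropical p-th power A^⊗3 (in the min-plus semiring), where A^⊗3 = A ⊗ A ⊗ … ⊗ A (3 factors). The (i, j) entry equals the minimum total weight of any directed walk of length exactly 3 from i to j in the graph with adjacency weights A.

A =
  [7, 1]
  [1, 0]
A^⊗3 =
  [2, 1]
  [1, 0]

Each entry (A^⊗3)_ij equals the minimum over all length-3 walks i = v_0 → v_1 → … → v_3 = j of Σ_t A[v_t][v_{t+1}]. For example, for (i, j) = (0, 1) we minimise over 4 possible intermediate vertex sequences; the minimum is 1, attained along the walk 0 → 1 → 1 → 1.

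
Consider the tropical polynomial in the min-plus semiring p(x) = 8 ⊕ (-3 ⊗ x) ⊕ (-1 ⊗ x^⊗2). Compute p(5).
p(5) = 2

A tropical monomial a ⊗ x^⊗i evaluates to a + i · x. Evaluating each term at x = 5:
  Term 0 contributes 8 + 0 · 5 = 8
  Term 1 contributes -3 + 1 · 5 = 2
  Term 2 contributes -1 + 2 · 5 = 9
p(5) = ⊕ of these = min[8, 2, 9] = 2.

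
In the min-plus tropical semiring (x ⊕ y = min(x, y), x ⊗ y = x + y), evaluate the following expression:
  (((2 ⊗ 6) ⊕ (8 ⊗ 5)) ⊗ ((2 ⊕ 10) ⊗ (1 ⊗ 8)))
(((2 ⊗ 6) ⊕ (8 ⊗ 5)) ⊗ ((2 ⊕ 10) ⊗ (1 ⊗ 8))) = 19

Expand innermost to outermost. Recall ⊕ takes the minimum of its arguments and ⊗ takes their sum. Working out the expression (((2 ⊗ 6) ⊕ (8 ⊗ 5)) ⊗ ((2 ⊕ 10) ⊗ (1 ⊗ 8))) gives 19.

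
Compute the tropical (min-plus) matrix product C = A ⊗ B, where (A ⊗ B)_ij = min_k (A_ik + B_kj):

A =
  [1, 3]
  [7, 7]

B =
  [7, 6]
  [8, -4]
A ⊗ B =
  [8, -1]
  [14, 3]

Apply the min-plus product entry-by-entry:
  C[0][0] = min over k of (A[0][0] + B[0][0] = 1 + 7 = 8, A[0][1] + B[1][0] = 3 + 8 = 11) = 8 (attained at k = 0)
  C[0][1] = min over k of (A[0][0] + B[0][1] = 1 + 6 = 7, A[0][1] + B[1][1] = 3 + -4 = -1) = -1 (attained at k = 1)
  C[1][0] = min over k of (A[1][0] + B[0][0] = 7 + 7 = 14, A[1][1] + B[1][0] = 7 + 8 = 15) = 14 (attained at k = 0)
  C[1][1] = min over k of (A[1][0] + B[0][1] = 7 + 6 = 13, A[1][1] + B[1][1] = 7 + -4 = 3) = 3 (attained at k = 1)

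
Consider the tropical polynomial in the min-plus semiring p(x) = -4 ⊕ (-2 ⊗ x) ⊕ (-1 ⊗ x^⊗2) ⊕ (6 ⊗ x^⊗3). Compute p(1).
p(1) = -4

A tropical monomial a ⊗ x^⊗i evaluates to a + i · x. Evaluating each term at x = 1:
  Term 0 contributes -4 + 0 · 1 = -4
  Term 1 contributes -2 + 1 · 1 = -1
  Term 2 contributes -1 + 2 · 1 = 1
  Term 3 contributes 6 + 3 · 1 = 9
p(1) = ⊕ of these = min[-4, -1, 1, 9] = -4.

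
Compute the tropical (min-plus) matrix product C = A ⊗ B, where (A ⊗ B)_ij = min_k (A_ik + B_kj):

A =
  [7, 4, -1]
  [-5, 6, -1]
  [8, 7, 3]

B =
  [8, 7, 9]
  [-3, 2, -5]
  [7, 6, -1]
A ⊗ B =
  [1, 5, -2]
  [3, 2, -2]
  [4, 9, 2]

Apply the min-plus product entry-by-entry:
  C[0][0] = min over k of (A[0][0] + B[0][0] = 7 + 8 = 15, A[0][1] + B[1][0] = 4 + -3 = 1, A[0][2] + B[2][0] = -1 + 7 = 6) = 1 (attained at k = 1)
  C[0][1] = min over k of (A[0][0] + B[0][1] = 7 + 7 = 14, A[0][1] + B[1][1] = 4 + 2 = 6, A[0][2] + B[2][1] = -1 + 6 = 5) = 5 (attained at k = 2)
  C[0][2] = min over k of (A[0][0] + B[0][2] = 7 + 9 = 16, A[0][1] + B[1][2] = 4 + -5 = -1, A[0][2] + B[2][2] = -1 + -1 = -2) = -2 (attained at k = 2)
  C[1][0] = min over k of (A[1][0] + B[0][0] = -5 + 8 = 3, A[1][1] + B[1][0] = 6 + -3 = 3, A[1][2] + B[2][0] = -1 + 7 = 6) = 3 (attained at k = 0)
  C[1][1] = min over k of (A[1][0] + B[0][1] = -5 + 7 = 2, A[1][1] + B[1][1] = 6 + 2 = 8, A[1][2] + B[2][1] = -1 + 6 = 5) = 2 (attained at k = 0)
  C[1][2] = min over k of (A[1][0] + B[0][2] = -5 + 9 = 4, A[1][1] + B[1][2] = 6 + -5 = 1, A[1][2] + B[2][2] = -1 + -1 = -2) = -2 (attained at k = 2)
  C[2][0] = min over k of (A[2][0] + B[0][0] = 8 + 8 = 16, A[2][1] + B[1][0] = 7 + -3 = 4, A[2][2] + B[2][0] = 3 + 7 = 10) = 4 (attained at k = 1)
  C[2][1] = min over k of (A[2][0] + B[0][1] = 8 + 7 = 15, A[2][1] + B[1][1] = 7 + 2 = 9, A[2][2] + B[2][1] = 3 + 6 = 9) = 9 (attained at k = 1)
  C[2][2] = min over k of (A[2][0] + B[0][2] = 8 + 9 = 17, A[2][1] + B[1][2] = 7 + -5 = 2, A[2][2] + B[2][2] = 3 + -1 = 2) = 2 (attained at k = 1)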